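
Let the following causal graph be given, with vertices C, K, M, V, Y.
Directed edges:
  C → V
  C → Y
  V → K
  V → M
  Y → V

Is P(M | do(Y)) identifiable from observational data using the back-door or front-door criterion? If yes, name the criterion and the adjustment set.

desc(Y)\{Y}={K,M,V}; candidates ⊆ {C}.
size 0: {}; under {} Y still reaches {C,K,M,V} ∋ M.
{C}: Y⊥M given {C} in G with Y→· removed — back-door holds.
P(M|do(Y)) = Σ_{C} P(M|Y,C)·P(C).

P(M|do(Y)): backdoor, adjust for {C}.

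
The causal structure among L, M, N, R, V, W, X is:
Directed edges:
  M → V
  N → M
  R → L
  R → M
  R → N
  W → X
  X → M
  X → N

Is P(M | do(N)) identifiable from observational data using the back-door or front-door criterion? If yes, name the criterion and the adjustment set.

P(M|do(N)): backdoor, adjust for {R, X}.

desc(N)\{N}={M,V}; candidates ⊆ {L,R,W,X}.
size 0: {}; under {} N still reaches {L,M,R,V,W,X} ∋ M.
size 1: {L}, {R}, {W} …(+1); under {L} N still reaches {M,R,V,W,X} ∋ M.
{R,X}: N⊥M given {R,X} in G with N→· removed — back-door holds.
P(M|do(N)) = Σ_{R,X} P(M|N,R,X)·P(R,X).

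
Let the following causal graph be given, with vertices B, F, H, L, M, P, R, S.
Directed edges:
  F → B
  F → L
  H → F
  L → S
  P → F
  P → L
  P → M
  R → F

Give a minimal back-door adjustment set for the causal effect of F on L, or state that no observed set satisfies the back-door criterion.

F→L: minimal back-door set {P}.

desc(F)\{F}={B,L,S}; candidates ⊆ {H,M,P,R}.
size 0: {}; under {} F still reaches {H,L,M,P,R,S} ∋ L.
{P}: F⊥L given {P} in G with F→· removed — back-door holds.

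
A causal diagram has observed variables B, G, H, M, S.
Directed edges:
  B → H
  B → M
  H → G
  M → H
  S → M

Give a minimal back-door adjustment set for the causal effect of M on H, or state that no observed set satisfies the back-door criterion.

M→H: minimal back-door set {B}.

desc(M)\{M}={G,H}; candidates ⊆ {B,S}.
size 0: {}; under {} M still reaches {B,G,H,S} ∋ H.
{B}: M⊥H given {B} in G with M→· removed — back-door holds.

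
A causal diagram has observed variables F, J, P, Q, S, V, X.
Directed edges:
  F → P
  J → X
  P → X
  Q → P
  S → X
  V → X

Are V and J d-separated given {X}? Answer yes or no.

No — V and J are d-connected given {X}.

Bayes-Ball from V | {X} reaches {F,J,P,Q,S}.
J ∈ reach(V|{X}) ⇒ V ⊥̸ J | {X}.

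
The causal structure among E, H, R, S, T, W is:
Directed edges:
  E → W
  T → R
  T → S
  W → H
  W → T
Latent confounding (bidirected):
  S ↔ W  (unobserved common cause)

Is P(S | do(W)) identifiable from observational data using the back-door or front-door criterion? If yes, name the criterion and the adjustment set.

P(S|do(W)): frontdoor, adjust for {T}.

desc(W)\{W}={H,R,S,T}; candidates ⊆ {E}.
W↔S: latent back-door arc(s) into W.
size 0: {}; under {} W still reaches {E,S} ∋ S.
size 1: {E}; under {E} W still reaches {S} ∋ S.
W↔S cannot be blocked by any observed set — no back-door set.
{T}: (i) intercepts every directed W→S path; (ii) no back-door W→{T}; (iii) {W} blocks every back-door {T}→S. Front-door holds.
P(S|do(W)) = Σ_{T} P(T|W) Σ_{W'} P(S|T,W')P(W').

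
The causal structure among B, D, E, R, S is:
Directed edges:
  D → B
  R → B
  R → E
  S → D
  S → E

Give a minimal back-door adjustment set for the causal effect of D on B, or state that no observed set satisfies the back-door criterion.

desc(D)\{D}={B}; candidates ⊆ {E,R,S}.
∅: D⊥B given ∅ in G with D→· removed — back-door holds.

D→B: minimal back-door set ∅.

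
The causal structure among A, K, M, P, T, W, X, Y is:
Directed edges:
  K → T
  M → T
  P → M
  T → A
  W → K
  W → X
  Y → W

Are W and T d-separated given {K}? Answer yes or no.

Yes — W ⊥ T | {K}.

Bayes-Ball from W | {K} reaches {X,Y}.
T ∉ reach(W|{K}) ⇒ W ⊥ T | {K}.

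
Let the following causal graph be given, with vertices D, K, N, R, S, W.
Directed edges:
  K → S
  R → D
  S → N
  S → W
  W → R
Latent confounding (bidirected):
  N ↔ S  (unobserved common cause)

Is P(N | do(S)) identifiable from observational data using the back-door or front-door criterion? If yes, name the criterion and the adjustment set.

desc(S)\{S}={D,N,R,W}; candidates ⊆ {K}.
S↔N: latent back-door arc(s) into S.
size 0: {}; under {} S still reaches {K,N} ∋ N.
size 1: {K}; under {K} S still reaches {N} ∋ N.
S↔N cannot be blocked by any observed set — no back-door set.
No mediator lies on a directed S→…→N path.
Neither criterion identifies P(N|do(S)) in this graph.

P(N|do(S)): not identifiable (no BD/FD set).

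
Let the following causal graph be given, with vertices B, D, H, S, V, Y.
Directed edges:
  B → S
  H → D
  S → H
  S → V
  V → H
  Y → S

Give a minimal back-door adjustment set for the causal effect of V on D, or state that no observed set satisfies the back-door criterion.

V→D: minimal back-door set {S}.

desc(V)\{V}={D,H}; candidates ⊆ {B,S,Y}.
size 0: {}; under {} V still reaches {B,D,H,S,Y} ∋ D.
{S}: V⊥D given {S} in G with V→· removed — back-door holds.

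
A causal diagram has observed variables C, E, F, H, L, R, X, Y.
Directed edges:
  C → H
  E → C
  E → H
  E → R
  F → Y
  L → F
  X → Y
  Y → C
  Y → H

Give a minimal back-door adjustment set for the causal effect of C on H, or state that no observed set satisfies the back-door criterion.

C→H: minimal back-door set {E, Y}.

desc(C)\{C}={H}; candidates ⊆ {E,F,L,R,X,Y}.
size 0: {}; under {} C still reaches {E,F,H,L,R,X,Y} ∋ H.
size 1: {E}, {F}, {L} …(+3); under {E} C still reaches {F,H,L,X,Y} ∋ H.
{E,Y}: C⊥H given {E,Y} in G with C→· removed — back-door holds.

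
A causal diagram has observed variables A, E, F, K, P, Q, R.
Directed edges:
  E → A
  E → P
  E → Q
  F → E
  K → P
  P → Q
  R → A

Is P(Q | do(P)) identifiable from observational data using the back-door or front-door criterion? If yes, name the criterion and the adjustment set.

P(Q|do(P)): backdoor, adjust for {E}.

desc(P)\{P}={Q}; candidates ⊆ {A,E,F,K,R}.
size 0: {}; under {} P still reaches {A,E,F,K,Q} ∋ Q.
{E}: P⊥Q given {E} in G with P→· removed — back-door holds.
P(Q|do(P)) = Σ_{E} P(Q|P,E)·P(E).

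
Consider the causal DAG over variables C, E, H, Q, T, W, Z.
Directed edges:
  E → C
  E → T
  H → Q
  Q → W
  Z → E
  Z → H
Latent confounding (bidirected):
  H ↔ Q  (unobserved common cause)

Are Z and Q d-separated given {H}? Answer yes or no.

No — Z and Q are d-connected given {H}.

Bayes-Ball from Z | {H} reaches {C,E,Q,T,W}.
Q ∈ reach(Z|{H}) ⇒ Z ⊥̸ Q | {H}.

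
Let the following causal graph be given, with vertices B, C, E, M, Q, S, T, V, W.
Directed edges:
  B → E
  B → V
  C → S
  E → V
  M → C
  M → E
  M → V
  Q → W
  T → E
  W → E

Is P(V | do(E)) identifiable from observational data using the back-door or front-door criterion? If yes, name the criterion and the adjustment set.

desc(E)\{E}={V}; candidates ⊆ {B,C,M,Q,S,T,W}.
size 0: {}; under {} E still reaches {B,C,M,Q,S,T,V,W} ∋ V.
size 1: {B}, {C}, {M} …(+4); under {B} E still reaches {C,M,Q,S,T,V,W} ∋ V.
{B,M}: E⊥V given {B,M} in G with E→· removed — back-door holds.
P(V|do(E)) = Σ_{B,M} P(V|E,B,M)·P(B,M).

P(V|do(E)): backdoor, adjust for {B, M}.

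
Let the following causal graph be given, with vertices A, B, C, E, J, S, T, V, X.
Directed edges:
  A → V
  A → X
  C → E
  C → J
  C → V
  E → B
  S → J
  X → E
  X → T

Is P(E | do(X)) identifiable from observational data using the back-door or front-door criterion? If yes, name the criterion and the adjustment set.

desc(X)\{X}={B,E,T}; candidates ⊆ {A,C,J,S,V}.
∅: X⊥E given ∅ in G with X→· removed — back-door holds.
P(E|do(X)) = P(E|X) — no adjustment needed.

P(E|do(X)): backdoor, adjust for ∅.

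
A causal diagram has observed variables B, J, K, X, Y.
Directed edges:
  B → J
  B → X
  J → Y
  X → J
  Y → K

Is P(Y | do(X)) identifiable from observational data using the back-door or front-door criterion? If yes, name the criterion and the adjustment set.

P(Y|do(X)): backdoor, adjust for {B}.

desc(X)\{X}={J,K,Y}; candidates ⊆ {B}.
size 0: {}; under {} X still reaches {B,J,K,Y} ∋ Y.
{B}: X⊥Y given {B} in G with X→· removed — back-door holds.
P(Y|do(X)) = Σ_{B} P(Y|X,B)·P(B).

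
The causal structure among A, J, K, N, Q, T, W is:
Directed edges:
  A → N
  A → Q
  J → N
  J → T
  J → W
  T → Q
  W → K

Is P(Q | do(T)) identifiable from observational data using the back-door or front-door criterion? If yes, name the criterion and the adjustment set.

P(Q|do(T)): backdoor, adjust for ∅.

desc(T)\{T}={Q}; candidates ⊆ {A,J,K,N,W}.
∅: T⊥Q given ∅ in G with T→· removed — back-door holds.
P(Q|do(T)) = P(Q|T) — no adjustment needed.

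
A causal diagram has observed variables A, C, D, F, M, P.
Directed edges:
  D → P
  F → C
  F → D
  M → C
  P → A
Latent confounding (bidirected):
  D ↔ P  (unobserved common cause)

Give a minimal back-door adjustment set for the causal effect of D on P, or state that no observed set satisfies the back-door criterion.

D→P: no observed back-door set.

desc(D)\{D}={A,P}; candidates ⊆ {C,F,M}.
D↔P: latent back-door arc(s) into D.
size 0: {}; under {} D still reaches {A,C,F,P} ∋ P.
size 1: {C}, {F}, {M}; under {C} D still reaches {A,F,M,P} ∋ P.
size 2: {C,F}, {C,M}, {F,M}; under {C,F} D still reaches {A,P} ∋ P.
D↔P cannot be blocked by any observed set — no back-door set.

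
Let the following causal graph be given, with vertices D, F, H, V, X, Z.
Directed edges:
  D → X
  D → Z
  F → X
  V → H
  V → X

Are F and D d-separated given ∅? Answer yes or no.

Bayes-Ball from F | ∅ reaches {X}.
D ∉ reach(F|∅) ⇒ F ⊥ D | ∅.

Yes — F ⊥ D | ∅.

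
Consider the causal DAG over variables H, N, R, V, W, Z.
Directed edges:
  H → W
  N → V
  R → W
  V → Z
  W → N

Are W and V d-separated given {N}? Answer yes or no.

Bayes-Ball from W | {N} reaches {H,R}.
V ∉ reach(W|{N}) ⇒ W ⊥ V | {N}.

Yes — W ⊥ V | {N}.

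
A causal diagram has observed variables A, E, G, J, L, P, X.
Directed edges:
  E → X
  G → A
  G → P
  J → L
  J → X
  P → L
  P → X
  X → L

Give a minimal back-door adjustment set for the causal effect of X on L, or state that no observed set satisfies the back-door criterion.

X→L: minimal back-door set {J, P}.

desc(X)\{X}={L}; candidates ⊆ {A,E,G,J,P}.
size 0: {}; under {} X still reaches {A,E,G,J,L,P} ∋ L.
size 1: {A}, {E}, {G} …(+2); under {A} X still reaches {E,G,J,L,P} ∋ L.
{J,P}: X⊥L given {J,P} in G with X→· removed — back-door holds.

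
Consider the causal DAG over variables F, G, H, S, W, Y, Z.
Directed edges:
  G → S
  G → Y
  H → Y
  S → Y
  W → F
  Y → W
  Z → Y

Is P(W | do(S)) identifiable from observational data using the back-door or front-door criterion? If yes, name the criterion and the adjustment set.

P(W|do(S)): backdoor, adjust for {G}.

desc(S)\{S}={F,W,Y}; candidates ⊆ {G,H,Z}.
size 0: {}; under {} S still reaches {F,G,W,Y} ∋ W.
{G}: S⊥W given {G} in G with S→· removed — back-door holds.
P(W|do(S)) = Σ_{G} P(W|S,G)·P(G).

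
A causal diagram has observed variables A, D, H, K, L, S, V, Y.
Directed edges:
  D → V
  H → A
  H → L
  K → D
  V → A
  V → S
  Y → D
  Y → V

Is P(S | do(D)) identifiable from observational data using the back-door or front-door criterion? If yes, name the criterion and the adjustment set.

P(S|do(D)): backdoor, adjust for {Y}.

desc(D)\{D}={A,S,V}; candidates ⊆ {H,K,L,Y}.
size 0: {}; under {} D still reaches {A,K,S,V,Y} ∋ S.
{Y}: D⊥S given {Y} in G with D→· removed — back-door holds.
P(S|do(D)) = Σ_{Y} P(S|D,Y)·P(Y).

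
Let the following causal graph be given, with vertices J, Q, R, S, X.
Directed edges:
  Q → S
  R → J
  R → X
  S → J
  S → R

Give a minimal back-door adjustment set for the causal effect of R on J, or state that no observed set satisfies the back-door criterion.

desc(R)\{R}={J,X}; candidates ⊆ {Q,S}.
size 0: {}; under {} R still reaches {J,Q,S} ∋ J.
{S}: R⊥J given {S} in G with R→· removed — back-door holds.

R→J: minimal back-door set {S}.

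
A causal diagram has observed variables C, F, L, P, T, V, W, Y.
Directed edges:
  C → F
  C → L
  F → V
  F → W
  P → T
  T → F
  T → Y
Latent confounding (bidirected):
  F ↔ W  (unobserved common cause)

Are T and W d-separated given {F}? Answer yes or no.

No — T and W are d-connected given {F}.

Bayes-Ball from T | {F} reaches {C,L,P,W,Y}.
W ∈ reach(T|{F}) ⇒ T ⊥̸ W | {F}.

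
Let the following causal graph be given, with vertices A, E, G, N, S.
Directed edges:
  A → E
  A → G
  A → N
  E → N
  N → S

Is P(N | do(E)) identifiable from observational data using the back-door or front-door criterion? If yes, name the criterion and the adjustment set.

desc(E)\{E}={N,S}; candidates ⊆ {A,G}.
size 0: {}; under {} E still reaches {A,G,N,S} ∋ N.
{A}: E⊥N given {A} in G with E→· removed — back-door holds.
P(N|do(E)) = Σ_{A} P(N|E,A)·P(A).

P(N|do(E)): backdoor, adjust for {A}.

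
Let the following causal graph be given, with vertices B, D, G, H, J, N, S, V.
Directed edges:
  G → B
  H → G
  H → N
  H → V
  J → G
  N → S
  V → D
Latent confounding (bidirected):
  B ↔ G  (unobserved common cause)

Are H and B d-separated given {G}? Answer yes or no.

No — H and B are d-connected given {G}.

Bayes-Ball from H | {G} reaches {B,D,J,N,S,V}.
B ∈ reach(H|{G}) ⇒ H ⊥̸ B | {G}.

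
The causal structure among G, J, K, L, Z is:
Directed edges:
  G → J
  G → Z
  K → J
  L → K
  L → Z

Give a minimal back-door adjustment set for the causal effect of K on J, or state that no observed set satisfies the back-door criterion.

K→J: minimal back-door set ∅.

desc(K)\{K}={J}; candidates ⊆ {G,L,Z}.
∅: K⊥J given ∅ in G with K→· removed — back-door holds.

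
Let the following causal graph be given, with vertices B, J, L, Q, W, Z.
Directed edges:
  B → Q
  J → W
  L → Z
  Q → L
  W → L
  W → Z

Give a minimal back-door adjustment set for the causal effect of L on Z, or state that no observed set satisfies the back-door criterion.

desc(L)\{L}={Z}; candidates ⊆ {B,J,Q,W}.
size 0: {}; under {} L still reaches {B,J,Q,W,Z} ∋ Z.
{W}: L⊥Z given {W} in G with L→· removed — back-door holds.

L→Z: minimal back-door set {W}.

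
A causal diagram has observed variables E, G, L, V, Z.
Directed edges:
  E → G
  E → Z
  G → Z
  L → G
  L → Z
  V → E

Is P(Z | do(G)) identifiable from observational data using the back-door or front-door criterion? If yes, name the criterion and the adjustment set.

P(Z|do(G)): backdoor, adjust for {E, L}.

desc(G)\{G}={Z}; candidates ⊆ {E,L,V}.
size 0: {}; under {} G still reaches {E,L,V,Z} ∋ Z.
size 1: {E}, {L}, {V}; under {E} G still reaches {L,Z} ∋ Z.
{E,L}: G⊥Z given {E,L} in G with G→· removed — back-door holds.
P(Z|do(G)) = Σ_{E,L} P(Z|G,E,L)·P(E,L).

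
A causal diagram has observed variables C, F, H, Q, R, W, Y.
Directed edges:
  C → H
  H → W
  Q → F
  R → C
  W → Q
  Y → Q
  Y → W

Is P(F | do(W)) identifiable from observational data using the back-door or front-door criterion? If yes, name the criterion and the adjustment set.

P(F|do(W)): backdoor, adjust for {Y}.

desc(W)\{W}={F,Q}; candidates ⊆ {C,H,R,Y}.
size 0: {}; under {} W still reaches {C,F,H,Q,R,Y} ∋ F.
{Y}: W⊥F given {Y} in G with W→· removed — back-door holds.
P(F|do(W)) = Σ_{Y} P(F|W,Y)·P(Y).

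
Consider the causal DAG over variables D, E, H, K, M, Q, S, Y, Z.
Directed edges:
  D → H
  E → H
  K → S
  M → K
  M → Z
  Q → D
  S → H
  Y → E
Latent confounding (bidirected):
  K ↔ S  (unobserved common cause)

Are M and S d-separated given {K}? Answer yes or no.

No — M and S are d-connected given {K}.

Bayes-Ball from M | {K} reaches {H,S,Z}.
S ∈ reach(M|{K}) ⇒ M ⊥̸ S | {K}.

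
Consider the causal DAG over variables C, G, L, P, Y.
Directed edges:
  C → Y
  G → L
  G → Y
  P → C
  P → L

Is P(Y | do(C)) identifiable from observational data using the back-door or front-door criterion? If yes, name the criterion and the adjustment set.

desc(C)\{C}={Y}; candidates ⊆ {G,L,P}.
∅: C⊥Y given ∅ in G with C→· removed — back-door holds.
P(Y|do(C)) = P(Y|C) — no adjustment needed.

P(Y|do(C)): backdoor, adjust for ∅.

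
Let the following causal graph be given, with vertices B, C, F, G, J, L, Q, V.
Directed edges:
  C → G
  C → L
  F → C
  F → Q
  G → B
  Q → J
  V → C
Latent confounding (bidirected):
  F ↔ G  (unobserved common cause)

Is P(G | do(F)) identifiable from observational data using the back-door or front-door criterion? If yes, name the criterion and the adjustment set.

P(G|do(F)): frontdoor, adjust for {C}.

desc(F)\{F}={B,C,G,J,L,Q}; candidates ⊆ {V}.
F↔G: latent back-door arc(s) into F.
size 0: {}; under {} F still reaches {B,G} ∋ G.
size 1: {V}; under {V} F still reaches {B,G} ∋ G.
F↔G cannot be blocked by any observed set — no back-door set.
{C}: (i) intercepts every directed F→G path; (ii) no back-door F→{C}; (iii) {F} blocks every back-door {C}→G. Front-door holds.
P(G|do(F)) = Σ_{C} P(C|F) Σ_{F'} P(G|C,F')P(F').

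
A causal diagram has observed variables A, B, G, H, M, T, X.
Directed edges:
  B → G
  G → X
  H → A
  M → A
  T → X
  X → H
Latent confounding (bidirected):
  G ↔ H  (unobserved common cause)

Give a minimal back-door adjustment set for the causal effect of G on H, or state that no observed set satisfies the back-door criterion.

G→H: no observed back-door set.

desc(G)\{G}={A,H,X}; candidates ⊆ {B,M,T}.
G↔H: latent back-door arc(s) into G.
size 0: {}; under {} G still reaches {A,B,H} ∋ H.
size 1: {B}, {M}, {T}; under {B} G still reaches {A,H} ∋ H.
size 2: {B,M}, {B,T}, {M,T}; under {B,M} G still reaches {A,H} ∋ H.
G↔H cannot be blocked by any observed set — no back-door set.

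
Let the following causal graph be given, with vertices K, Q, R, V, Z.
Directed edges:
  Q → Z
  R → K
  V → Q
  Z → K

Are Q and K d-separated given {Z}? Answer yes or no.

Bayes-Ball from Q | {Z} reaches {V}.
K ∉ reach(Q|{Z}) ⇒ Q ⊥ K | {Z}.

Yes — Q ⊥ K | {Z}.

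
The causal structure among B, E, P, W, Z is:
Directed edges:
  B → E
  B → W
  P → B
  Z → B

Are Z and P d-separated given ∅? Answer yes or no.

Yes — Z ⊥ P | ∅.

Bayes-Ball from Z | ∅ reaches {B,E,W}.
P ∉ reach(Z|∅) ⇒ Z ⊥ P | ∅.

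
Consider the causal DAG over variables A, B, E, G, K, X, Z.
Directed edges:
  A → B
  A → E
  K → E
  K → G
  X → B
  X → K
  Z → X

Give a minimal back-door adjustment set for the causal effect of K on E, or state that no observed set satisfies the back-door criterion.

desc(K)\{K}={E,G}; candidates ⊆ {A,B,X,Z}.
∅: K⊥E given ∅ in G with K→· removed — back-door holds.

K→E: minimal back-door set ∅.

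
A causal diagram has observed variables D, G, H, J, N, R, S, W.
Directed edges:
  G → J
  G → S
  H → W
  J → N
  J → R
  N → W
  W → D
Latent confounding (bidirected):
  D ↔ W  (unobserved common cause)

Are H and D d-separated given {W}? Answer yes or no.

No — H and D are d-connected given {W}.

Bayes-Ball from H | {W} reaches {D,G,J,N,R,S}.
D ∈ reach(H|{W}) ⇒ H ⊥̸ D | {W}.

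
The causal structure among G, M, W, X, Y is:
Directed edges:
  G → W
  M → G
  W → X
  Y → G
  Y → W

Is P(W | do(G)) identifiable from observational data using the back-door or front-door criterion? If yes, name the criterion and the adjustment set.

desc(G)\{G}={W,X}; candidates ⊆ {M,Y}.
size 0: {}; under {} G still reaches {M,W,X,Y} ∋ W.
{Y}: G⊥W given {Y} in G with G→· removed — back-door holds.
P(W|do(G)) = Σ_{Y} P(W|G,Y)·P(Y).

P(W|do(G)): backdoor, adjust for {Y}.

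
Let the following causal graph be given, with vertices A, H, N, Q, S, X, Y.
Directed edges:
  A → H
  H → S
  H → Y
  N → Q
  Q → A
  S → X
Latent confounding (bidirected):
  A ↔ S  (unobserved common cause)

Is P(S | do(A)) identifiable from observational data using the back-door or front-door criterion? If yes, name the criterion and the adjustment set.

desc(A)\{A}={H,S,X,Y}; candidates ⊆ {N,Q}.
A↔S: latent back-door arc(s) into A.
size 0: {}; under {} A still reaches {N,Q,S,X} ∋ S.
size 1: {N}, {Q}; under {N} A still reaches {Q,S,X} ∋ S.
size 2: {N,Q}; under {N,Q} A still reaches {S,X} ∋ S.
A↔S cannot be blocked by any observed set — no back-door set.
{H}: (i) intercepts every directed A→S path; (ii) no back-door A→{H}; (iii) {A} blocks every back-door {H}→S. Front-door holds.
P(S|do(A)) = Σ_{H} P(H|A) Σ_{A'} P(S|H,A')P(A').

P(S|do(A)): frontdoor, adjust for {H}.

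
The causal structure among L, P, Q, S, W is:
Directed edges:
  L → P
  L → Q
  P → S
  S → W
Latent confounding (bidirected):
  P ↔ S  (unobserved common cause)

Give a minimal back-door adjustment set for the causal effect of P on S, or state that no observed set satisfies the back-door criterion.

P→S: no observed back-door set.

desc(P)\{P}={S,W}; candidates ⊆ {L,Q}.
P↔S: latent back-door arc(s) into P.
size 0: {}; under {} P still reaches {L,Q,S,W} ∋ S.
size 1: {L}, {Q}; under {L} P still reaches {S,W} ∋ S.
size 2: {L,Q}; under {L,Q} P still reaches {S,W} ∋ S.
P↔S cannot be blocked by any observed set — no back-door set.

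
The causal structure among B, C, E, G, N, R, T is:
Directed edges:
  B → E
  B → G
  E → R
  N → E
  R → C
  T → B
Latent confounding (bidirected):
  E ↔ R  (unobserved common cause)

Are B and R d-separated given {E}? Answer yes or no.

Bayes-Ball from B | {E} reaches {C,G,N,R,T}.
R ∈ reach(B|{E}) ⇒ B ⊥̸ R | {E}.

No — B and R are d-connected given {E}.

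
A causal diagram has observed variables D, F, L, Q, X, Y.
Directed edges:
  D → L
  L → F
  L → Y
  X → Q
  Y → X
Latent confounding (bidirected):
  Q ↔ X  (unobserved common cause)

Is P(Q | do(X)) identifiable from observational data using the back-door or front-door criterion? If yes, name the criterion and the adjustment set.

P(Q|do(X)): not identifiable (no BD/FD set).

desc(X)\{X}={Q}; candidates ⊆ {D,F,L,Y}.
X↔Q: latent back-door arc(s) into X.
size 0: {}; under {} X still reaches {D,F,L,Q,Y} ∋ Q.
size 1: {D}, {F}, {L} …(+1); under {D} X still reaches {F,L,Q,Y} ∋ Q.
size 2: {D,F}, {D,L}, {D,Y} …(+3); under {D,F} X still reaches {L,Q,Y} ∋ Q.
X↔Q cannot be blocked by any observed set — no back-door set.
No mediator lies on a directed X→…→Q path.
Neither criterion identifies P(Q|do(X)) in this graph.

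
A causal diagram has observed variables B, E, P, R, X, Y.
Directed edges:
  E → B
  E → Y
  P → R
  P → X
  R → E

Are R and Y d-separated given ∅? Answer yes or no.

Bayes-Ball from R | ∅ reaches {B,E,P,X,Y}.
Y ∈ reach(R|∅) ⇒ R ⊥̸ Y | ∅.

No — R and Y are d-connected given ∅.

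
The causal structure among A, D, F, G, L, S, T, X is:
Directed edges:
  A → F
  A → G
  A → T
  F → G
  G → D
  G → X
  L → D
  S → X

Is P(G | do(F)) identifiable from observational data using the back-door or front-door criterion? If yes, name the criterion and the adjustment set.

desc(F)\{F}={D,G,X}; candidates ⊆ {A,L,S,T}.
size 0: {}; under {} F still reaches {A,D,G,T,X} ∋ G.
{A}: F⊥G given {A} in G with F→· removed — back-door holds.
P(G|do(F)) = Σ_{A} P(G|F,A)·P(A).

P(G|do(F)): backdoor, adjust for {A}.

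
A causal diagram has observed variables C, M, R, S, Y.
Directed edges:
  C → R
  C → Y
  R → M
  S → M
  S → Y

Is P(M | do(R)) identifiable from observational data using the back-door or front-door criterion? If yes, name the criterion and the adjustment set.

desc(R)\{R}={M}; candidates ⊆ {C,S,Y}.
∅: R⊥M given ∅ in G with R→· removed — back-door holds.
P(M|do(R)) = P(M|R) — no adjustment needed.

P(M|do(R)): backdoor, adjust for ∅.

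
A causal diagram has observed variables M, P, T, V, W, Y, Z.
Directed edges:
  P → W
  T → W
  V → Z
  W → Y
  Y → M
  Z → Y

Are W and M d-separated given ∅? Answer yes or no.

No — W and M are d-connected given ∅.

Bayes-Ball from W | ∅ reaches {M,P,T,Y}.
M ∈ reach(W|∅) ⇒ W ⊥̸ M | ∅.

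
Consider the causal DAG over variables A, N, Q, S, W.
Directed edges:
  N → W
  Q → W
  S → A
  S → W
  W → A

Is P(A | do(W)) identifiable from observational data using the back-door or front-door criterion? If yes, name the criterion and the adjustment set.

P(A|do(W)): backdoor, adjust for {S}.

desc(W)\{W}={A}; candidates ⊆ {N,Q,S}.
size 0: {}; under {} W still reaches {A,N,Q,S} ∋ A.
{S}: W⊥A given {S} in G with W→· removed — back-door holds.
P(A|do(W)) = Σ_{S} P(A|W,S)·P(S).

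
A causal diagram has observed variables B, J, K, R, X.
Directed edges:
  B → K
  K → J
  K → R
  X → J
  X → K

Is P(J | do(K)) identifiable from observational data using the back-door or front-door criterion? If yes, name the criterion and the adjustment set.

P(J|do(K)): backdoor, adjust for {X}.

desc(K)\{K}={J,R}; candidates ⊆ {B,X}.
size 0: {}; under {} K still reaches {B,J,X} ∋ J.
{X}: K⊥J given {X} in G with K→· removed — back-door holds.
P(J|do(K)) = Σ_{X} P(J|K,X)·P(X).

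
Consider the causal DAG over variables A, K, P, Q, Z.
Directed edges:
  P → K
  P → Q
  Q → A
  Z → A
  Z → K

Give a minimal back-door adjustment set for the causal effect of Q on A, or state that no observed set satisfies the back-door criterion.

Q→A: minimal back-door set ∅.

desc(Q)\{Q}={A}; candidates ⊆ {K,P,Z}.
∅: Q⊥A given ∅ in G with Q→· removed — back-door holds.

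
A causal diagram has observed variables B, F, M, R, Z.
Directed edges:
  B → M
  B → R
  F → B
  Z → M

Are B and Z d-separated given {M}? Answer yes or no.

Bayes-Ball from B | {M} reaches {F,R,Z}.
Z ∈ reach(B|{M}) ⇒ B ⊥̸ Z | {M}.

No — B and Z are d-connected given {M}.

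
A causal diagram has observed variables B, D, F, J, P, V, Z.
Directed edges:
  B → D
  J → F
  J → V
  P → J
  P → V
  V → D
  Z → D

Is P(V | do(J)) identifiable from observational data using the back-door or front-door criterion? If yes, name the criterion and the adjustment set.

desc(J)\{J}={D,F,V}; candidates ⊆ {B,P,Z}.
size 0: {}; under {} J still reaches {D,P,V} ∋ V.
{P}: J⊥V given {P} in G with J→· removed — back-door holds.
P(V|do(J)) = Σ_{P} P(V|J,P)·P(P).

P(V|do(J)): backdoor, adjust for {P}.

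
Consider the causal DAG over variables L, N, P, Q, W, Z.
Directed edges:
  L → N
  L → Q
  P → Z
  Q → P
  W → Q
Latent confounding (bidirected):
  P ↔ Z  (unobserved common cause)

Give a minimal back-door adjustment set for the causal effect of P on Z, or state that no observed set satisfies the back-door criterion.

desc(P)\{P}={Z}; candidates ⊆ {L,N,Q,W}.
P↔Z: latent back-door arc(s) into P.
size 0: {}; under {} P still reaches {L,N,Q,W,Z} ∋ Z.
size 1: {L}, {N}, {Q} …(+1); under {L} P still reaches {Q,W,Z} ∋ Z.
size 2: {L,N}, {L,Q}, {L,W} …(+3); under {L,N} P still reaches {Q,W,Z} ∋ Z.
P↔Z cannot be blocked by any observed set — no back-door set.

P→Z: no observed back-door set.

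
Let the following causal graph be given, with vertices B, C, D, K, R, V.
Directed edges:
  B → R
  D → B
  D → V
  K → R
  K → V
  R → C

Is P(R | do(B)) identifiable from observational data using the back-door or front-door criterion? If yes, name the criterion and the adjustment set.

desc(B)\{B}={C,R}; candidates ⊆ {D,K,V}.
∅: B⊥R given ∅ in G with B→· removed — back-door holds.
P(R|do(B)) = P(R|B) — no adjustment needed.

P(R|do(B)): backdoor, adjust for ∅.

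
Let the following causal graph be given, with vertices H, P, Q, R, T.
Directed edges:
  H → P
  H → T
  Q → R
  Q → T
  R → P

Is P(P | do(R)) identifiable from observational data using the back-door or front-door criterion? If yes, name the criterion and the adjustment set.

desc(R)\{R}={P}; candidates ⊆ {H,Q,T}.
∅: R⊥P given ∅ in G with R→· removed — back-door holds.
P(P|do(R)) = P(P|R) — no adjustment needed.

P(P|do(R)): backdoor, adjust for ∅.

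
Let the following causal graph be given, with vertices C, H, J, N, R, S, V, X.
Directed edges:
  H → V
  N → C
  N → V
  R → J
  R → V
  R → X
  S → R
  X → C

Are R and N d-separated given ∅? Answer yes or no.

Bayes-Ball from R | ∅ reaches {C,J,S,V,X}.
N ∉ reach(R|∅) ⇒ R ⊥ N | ∅.

Yes — R ⊥ N | ∅.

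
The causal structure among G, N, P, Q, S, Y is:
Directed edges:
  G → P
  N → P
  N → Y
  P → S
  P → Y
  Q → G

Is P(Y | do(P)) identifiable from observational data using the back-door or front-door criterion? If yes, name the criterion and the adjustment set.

desc(P)\{P}={S,Y}; candidates ⊆ {G,N,Q}.
size 0: {}; under {} P still reaches {G,N,Q,Y} ∋ Y.
{N}: P⊥Y given {N} in G with P→· removed — back-door holds.
P(Y|do(P)) = Σ_{N} P(Y|P,N)·P(N).

P(Y|do(P)): backdoor, adjust for {N}.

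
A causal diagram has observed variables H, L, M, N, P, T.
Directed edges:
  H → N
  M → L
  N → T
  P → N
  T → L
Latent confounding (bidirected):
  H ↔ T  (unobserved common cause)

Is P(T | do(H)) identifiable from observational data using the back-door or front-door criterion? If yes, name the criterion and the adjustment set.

desc(H)\{H}={L,N,T}; candidates ⊆ {M,P}.
H↔T: latent back-door arc(s) into H.
size 0: {}; under {} H still reaches {L,T} ∋ T.
size 1: {M}, {P}; under {M} H still reaches {L,T} ∋ T.
size 2: {M,P}; under {M,P} H still reaches {L,T} ∋ T.
H↔T cannot be blocked by any observed set — no back-door set.
{N}: (i) intercepts every directed H→T path; (ii) no back-door H→{N}; (iii) {H} blocks every back-door {N}→T. Front-door holds.
P(T|do(H)) = Σ_{N} P(N|H) Σ_{H'} P(T|N,H')P(H').

P(T|do(H)): frontdoor, adjust for {N}.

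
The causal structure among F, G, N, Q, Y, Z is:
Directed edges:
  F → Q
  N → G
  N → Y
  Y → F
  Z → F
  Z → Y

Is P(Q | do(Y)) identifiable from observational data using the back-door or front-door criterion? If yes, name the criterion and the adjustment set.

desc(Y)\{Y}={F,Q}; candidates ⊆ {G,N,Z}.
size 0: {}; under {} Y still reaches {F,G,N,Q,Z} ∋ Q.
{Z}: Y⊥Q given {Z} in G with Y→· removed — back-door holds.
P(Q|do(Y)) = Σ_{Z} P(Q|Y,Z)·P(Z).

P(Q|do(Y)): backdoor, adjust for {Z}.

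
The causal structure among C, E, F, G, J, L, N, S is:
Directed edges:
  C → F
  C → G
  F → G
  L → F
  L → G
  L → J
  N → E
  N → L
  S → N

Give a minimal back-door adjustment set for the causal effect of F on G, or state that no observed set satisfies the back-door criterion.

desc(F)\{F}={G}; candidates ⊆ {C,E,J,L,N,S}.
size 0: {}; under {} F still reaches {C,E,G,J,L,N,S} ∋ G.
size 1: {C}, {E}, {J} …(+3); under {C} F still reaches {E,G,J,L,N,S} ∋ G.
{C,L}: F⊥G given {C,L} in G with F→· removed — back-door holds.

F→G: minimal back-door set {C, L}.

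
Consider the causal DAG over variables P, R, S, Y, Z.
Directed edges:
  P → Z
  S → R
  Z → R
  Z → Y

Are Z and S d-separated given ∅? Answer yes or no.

Bayes-Ball from Z | ∅ reaches {P,R,Y}.
S ∉ reach(Z|∅) ⇒ Z ⊥ S | ∅.

Yes — Z ⊥ S | ∅.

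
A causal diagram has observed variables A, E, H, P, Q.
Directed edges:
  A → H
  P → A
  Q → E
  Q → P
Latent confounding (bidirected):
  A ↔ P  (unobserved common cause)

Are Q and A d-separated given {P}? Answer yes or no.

Bayes-Ball from Q | {P} reaches {A,E,H}.
A ∈ reach(Q|{P}) ⇒ Q ⊥̸ A | {P}.

No — Q and A are d-connected given {P}.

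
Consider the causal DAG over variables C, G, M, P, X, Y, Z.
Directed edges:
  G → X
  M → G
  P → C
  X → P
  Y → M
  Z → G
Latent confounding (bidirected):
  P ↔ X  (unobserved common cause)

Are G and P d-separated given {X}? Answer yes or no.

No — G and P are d-connected given {X}.

Bayes-Ball from G | {X} reaches {C,M,P,Y,Z}.
P ∈ reach(G|{X}) ⇒ G ⊥̸ P | {X}.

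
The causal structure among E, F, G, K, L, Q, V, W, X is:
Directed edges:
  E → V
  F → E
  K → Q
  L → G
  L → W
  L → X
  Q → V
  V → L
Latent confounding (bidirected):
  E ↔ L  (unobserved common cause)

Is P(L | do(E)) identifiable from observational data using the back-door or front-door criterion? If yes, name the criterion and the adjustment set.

P(L|do(E)): frontdoor, adjust for {V}.

desc(E)\{E}={G,L,V,W,X}; candidates ⊆ {F,K,Q}.
E↔L: latent back-door arc(s) into E.
size 0: {}; under {} E still reaches {F,G,L,W,X} ∋ L.
size 1: {F}, {K}, {Q}; under {F} E still reaches {G,L,W,X} ∋ L.
size 2: {F,K}, {F,Q}, {K,Q}; under {F,K} E still reaches {G,L,W,X} ∋ L.
E↔L cannot be blocked by any observed set — no back-door set.
{V}: (i) intercepts every directed E→L path; (ii) no back-door E→{V}; (iii) {E} blocks every back-door {V}→L. Front-door holds.
P(L|do(E)) = Σ_{V} P(V|E) Σ_{E'} P(L|V,E')P(E').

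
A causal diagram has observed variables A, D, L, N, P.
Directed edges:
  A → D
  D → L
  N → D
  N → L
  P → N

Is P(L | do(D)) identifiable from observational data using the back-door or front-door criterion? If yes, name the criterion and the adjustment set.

P(L|do(D)): backdoor, adjust for {N}.

desc(D)\{D}={L}; candidates ⊆ {A,N,P}.
size 0: {}; under {} D still reaches {A,L,N,P} ∋ L.
{N}: D⊥L given {N} in G with D→· removed — back-door holds.
P(L|do(D)) = Σ_{N} P(L|D,N)·P(N).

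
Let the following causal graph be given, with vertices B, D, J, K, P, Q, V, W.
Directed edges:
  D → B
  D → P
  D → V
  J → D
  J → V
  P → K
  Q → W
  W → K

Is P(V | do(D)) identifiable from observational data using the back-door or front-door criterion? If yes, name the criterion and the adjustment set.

P(V|do(D)): backdoor, adjust for {J}.

desc(D)\{D}={B,K,P,V}; candidates ⊆ {J,Q,W}.
size 0: {}; under {} D still reaches {J,V} ∋ V.
{J}: D⊥V given {J} in G with D→· removed — back-door holds.
P(V|do(D)) = Σ_{J} P(V|D,J)·P(J).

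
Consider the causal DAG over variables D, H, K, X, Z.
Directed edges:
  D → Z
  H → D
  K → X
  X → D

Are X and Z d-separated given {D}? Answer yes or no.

Bayes-Ball from X | {D} reaches {H,K}.
Z ∉ reach(X|{D}) ⇒ X ⊥ Z | {D}.

Yes — X ⊥ Z | {D}.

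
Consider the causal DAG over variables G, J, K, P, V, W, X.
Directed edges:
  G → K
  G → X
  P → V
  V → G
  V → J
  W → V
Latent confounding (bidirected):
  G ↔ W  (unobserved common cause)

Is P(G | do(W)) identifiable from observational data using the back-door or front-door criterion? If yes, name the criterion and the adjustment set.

P(G|do(W)): frontdoor, adjust for {V}.

desc(W)\{W}={G,J,K,V,X}; candidates ⊆ {P}.
W↔G: latent back-door arc(s) into W.
size 0: {}; under {} W still reaches {G,K,X} ∋ G.
size 1: {P}; under {P} W still reaches {G,K,X} ∋ G.
W↔G cannot be blocked by any observed set — no back-door set.
{V}: (i) intercepts every directed W→G path; (ii) no back-door W→{V}; (iii) {W} blocks every back-door {V}→G. Front-door holds.
P(G|do(W)) = Σ_{V} P(V|W) Σ_{W'} P(G|V,W')P(W').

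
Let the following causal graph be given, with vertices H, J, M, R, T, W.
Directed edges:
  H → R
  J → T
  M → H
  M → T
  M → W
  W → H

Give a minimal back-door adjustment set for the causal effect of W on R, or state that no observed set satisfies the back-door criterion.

desc(W)\{W}={H,R}; candidates ⊆ {J,M,T}.
size 0: {}; under {} W still reaches {H,M,R,T} ∋ R.
{M}: W⊥R given {M} in G with W→· removed — back-door holds.

W→R: minimal back-door set {M}.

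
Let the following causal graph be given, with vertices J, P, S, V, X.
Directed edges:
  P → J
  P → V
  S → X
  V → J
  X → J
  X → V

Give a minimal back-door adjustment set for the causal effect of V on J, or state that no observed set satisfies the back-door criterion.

V→J: minimal back-door set {P, X}.

desc(V)\{V}={J}; candidates ⊆ {P,S,X}.
size 0: {}; under {} V still reaches {J,P,S,X} ∋ J.
size 1: {P}, {S}, {X}; under {P} V still reaches {J,S,X} ∋ J.
{P,X}: V⊥J given {P,X} in G with V→· removed — back-door holds.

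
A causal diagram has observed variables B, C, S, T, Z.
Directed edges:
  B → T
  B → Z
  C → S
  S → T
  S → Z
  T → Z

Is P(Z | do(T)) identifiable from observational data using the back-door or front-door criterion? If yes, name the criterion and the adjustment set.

desc(T)\{T}={Z}; candidates ⊆ {B,C,S}.
size 0: {}; under {} T still reaches {B,C,S,Z} ∋ Z.
size 1: {B}, {C}, {S}; under {B} T still reaches {C,S,Z} ∋ Z.
{B,S}: T⊥Z given {B,S} in G with T→· removed — back-door holds.
P(Z|do(T)) = Σ_{B,S} P(Z|T,B,S)·P(B,S).

P(Z|do(T)): backdoor, adjust for {B, S}.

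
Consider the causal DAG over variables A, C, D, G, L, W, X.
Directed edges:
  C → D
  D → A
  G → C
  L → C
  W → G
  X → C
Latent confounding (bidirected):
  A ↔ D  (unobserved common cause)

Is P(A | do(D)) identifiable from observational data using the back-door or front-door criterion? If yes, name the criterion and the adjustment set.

desc(D)\{D}={A}; candidates ⊆ {C,G,L,W,X}.
D↔A: latent back-door arc(s) into D.
size 0: {}; under {} D still reaches {A,C,G,L,W,X} ∋ A.
size 1: {C}, {G}, {L} …(+2); under {C} D still reaches {A} ∋ A.
size 2: {C,G}, {C,L}, {C,W} …(+7); under {C,G} D still reaches {A} ∋ A.
D↔A cannot be blocked by any observed set — no back-door set.
No mediator lies on a directed D→…→A path.
Neither criterion identifies P(A|do(D)) in this graph.

P(A|do(D)): not identifiable (no BD/FD set).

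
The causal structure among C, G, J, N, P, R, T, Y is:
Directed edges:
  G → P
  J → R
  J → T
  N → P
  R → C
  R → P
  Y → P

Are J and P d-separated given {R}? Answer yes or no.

Bayes-Ball from J | {R} reaches {T}.
P ∉ reach(J|{R}) ⇒ J ⊥ P | {R}.

Yes — J ⊥ P | {R}.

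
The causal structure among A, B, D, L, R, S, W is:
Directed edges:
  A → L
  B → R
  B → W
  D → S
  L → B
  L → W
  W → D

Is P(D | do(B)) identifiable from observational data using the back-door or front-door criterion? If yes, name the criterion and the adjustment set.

desc(B)\{B}={D,R,S,W}; candidates ⊆ {A,L}.
size 0: {}; under {} B still reaches {A,D,L,S,W} ∋ D.
{L}: B⊥D given {L} in G with B→· removed — back-door holds.
P(D|do(B)) = Σ_{L} P(D|B,L)·P(L).

P(D|do(B)): backdoor, adjust for {L}.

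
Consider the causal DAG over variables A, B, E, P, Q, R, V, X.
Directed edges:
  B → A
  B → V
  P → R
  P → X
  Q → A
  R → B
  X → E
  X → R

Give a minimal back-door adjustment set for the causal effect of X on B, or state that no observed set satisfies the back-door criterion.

desc(X)\{X}={A,B,E,R,V}; candidates ⊆ {P,Q}.
size 0: {}; under {} X still reaches {A,B,P,R,V} ∋ B.
{P}: X⊥B given {P} in G with X→· removed — back-door holds.

X→B: minimal back-door set {P}.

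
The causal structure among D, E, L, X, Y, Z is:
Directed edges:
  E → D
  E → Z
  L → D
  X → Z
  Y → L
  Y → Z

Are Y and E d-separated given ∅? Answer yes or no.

Yes — Y ⊥ E | ∅.

Bayes-Ball from Y | ∅ reaches {D,L,Z}.
E ∉ reach(Y|∅) ⇒ Y ⊥ E | ∅.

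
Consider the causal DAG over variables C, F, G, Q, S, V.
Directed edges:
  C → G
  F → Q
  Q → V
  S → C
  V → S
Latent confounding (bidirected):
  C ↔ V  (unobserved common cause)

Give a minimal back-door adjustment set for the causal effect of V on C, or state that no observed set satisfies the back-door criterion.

V→C: no observed back-door set.

desc(V)\{V}={C,G,S}; candidates ⊆ {F,Q}.
V↔C: latent back-door arc(s) into V.
size 0: {}; under {} V still reaches {C,F,G,Q} ∋ C.
size 1: {F}, {Q}; under {F} V still reaches {C,G,Q} ∋ C.
size 2: {F,Q}; under {F,Q} V still reaches {C,G} ∋ C.
V↔C cannot be blocked by any observed set — no back-door set.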